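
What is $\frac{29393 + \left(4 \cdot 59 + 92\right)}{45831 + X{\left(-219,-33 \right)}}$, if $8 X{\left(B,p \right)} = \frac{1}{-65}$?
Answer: $\frac{15454920}{23832119} \approx 0.64849$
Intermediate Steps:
$X{\left(B,p \right)} = - \frac{1}{520}$ ($X{\left(B,p \right)} = \frac{1}{8 \left(-65\right)} = \frac{1}{8} \left(- \frac{1}{65}\right) = - \frac{1}{520}$)
$\frac{29393 + \left(4 \cdot 59 + 92\right)}{45831 + X{\left(-219,-33 \right)}} = \frac{29393 + \left(4 \cdot 59 + 92\right)}{45831 - \frac{1}{520}} = \frac{29393 + \left(236 + 92\right)}{\frac{23832119}{520}} = \left(29393 + 328\right) \frac{520}{23832119} = 29721 \cdot \frac{520}{23832119} = \frac{15454920}{23832119}$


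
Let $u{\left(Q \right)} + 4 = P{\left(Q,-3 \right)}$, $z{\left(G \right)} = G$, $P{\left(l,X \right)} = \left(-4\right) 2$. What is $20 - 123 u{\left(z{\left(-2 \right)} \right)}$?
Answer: $1496$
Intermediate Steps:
$P{\left(l,X \right)} = -8$
$u{\left(Q \right)} = -12$ ($u{\left(Q \right)} = -4 - 8 = -12$)
$20 - 123 u{\left(z{\left(-2 \right)} \right)} = 20 - -1476 = 20 + 1476 = 1496$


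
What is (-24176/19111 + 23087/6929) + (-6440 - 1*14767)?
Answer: -2807959763480/132420119 ≈ -21205.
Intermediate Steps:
(-24176/19111 + 23087/6929) + (-6440 - 1*14767) = (-24176*1/19111 + 23087*(1/6929)) + (-6440 - 14767) = (-24176/19111 + 23087/6929) - 21207 = 273700153/132420119 - 21207 = -2807959763480/132420119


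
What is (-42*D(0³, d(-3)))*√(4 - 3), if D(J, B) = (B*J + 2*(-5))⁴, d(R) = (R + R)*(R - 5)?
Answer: -420000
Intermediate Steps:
d(R) = 2*R*(-5 + R) (d(R) = (2*R)*(-5 + R) = 2*R*(-5 + R))
D(J, B) = (-10 + B*J)⁴ (D(J, B) = (B*J - 10)⁴ = (-10 + B*J)⁴)
(-42*D(0³, d(-3)))*√(4 - 3) = (-42*(-10 + (2*(-3)*(-5 - 3))*0³)⁴)*√(4 - 3) = (-42*(-10 + (2*(-3)*(-8))*0)⁴)*√1 = -42*(-10 + 48*0)⁴*1 = -42*(-10 + 0)⁴*1 = -42*(-10)⁴*1 = -42*10000*1 = -420000*1 = -420000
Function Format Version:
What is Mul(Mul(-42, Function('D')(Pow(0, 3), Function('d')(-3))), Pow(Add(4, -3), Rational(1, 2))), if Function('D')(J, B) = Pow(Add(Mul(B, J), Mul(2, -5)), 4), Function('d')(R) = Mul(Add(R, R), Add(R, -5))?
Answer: -420000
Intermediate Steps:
Function('d')(R) = Mul(2, R, Add(-5, R)) (Function('d')(R) = Mul(Mul(2, R), Add(-5, R)) = Mul(2, R, Add(-5, R)))
Function('D')(J, B) = Pow(Add(-10, Mul(B, J)), 4) (Function('D')(J, B) = Pow(Add(Mul(B, J), -10), 4) = Pow(Add(-10, Mul(B, J)), 4))
Mul(Mul(-42, Function('D')(Pow(0, 3), Function('d')(-3))), Pow(Add(4, -3), Rational(1, 2))) = Mul(Mul(-42, Pow(Add(-10, Mul(Mul(2, -3, Add(-5, -3)), Pow(0, 3))), 4)), Pow(Add(4, -3), Rational(1, 2))) = Mul(Mul(-42, Pow(Add(-10, Mul(Mul(2, -3, -8), 0)), 4)), Pow(1, Rational(1, 2))) = Mul(Mul(-42, Pow(Add(-10, Mul(48, 0)), 4)), 1) = Mul(Mul(-42, Pow(Add(-10, 0), 4)), 1) = Mul(Mul(-42, Pow(-10, 4)), 1) = Mul(Mul(-42, 10000), 1) = Mul(-420000, 1) = -420000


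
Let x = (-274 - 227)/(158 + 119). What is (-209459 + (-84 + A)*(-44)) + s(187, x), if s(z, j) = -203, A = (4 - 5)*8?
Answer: -205614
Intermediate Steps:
A = -8 (A = -1*8 = -8)
x = -501/277 ≈ -1.8087
(-209459 + (-84 + A)*(-44)) + s(187, x) = (-209459 + (-84 - 8)*(-44)) - 203 = (-209459 - 92*(-44)) - 203 = (-209459 + 4048) - 203 = -205411 - 203 = -205614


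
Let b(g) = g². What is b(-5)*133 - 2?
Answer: 3323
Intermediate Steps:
b(-5)*133 - 2 = (-5)²*133 - 2 = 25*133 - 2 = 3325 - 2 = 3323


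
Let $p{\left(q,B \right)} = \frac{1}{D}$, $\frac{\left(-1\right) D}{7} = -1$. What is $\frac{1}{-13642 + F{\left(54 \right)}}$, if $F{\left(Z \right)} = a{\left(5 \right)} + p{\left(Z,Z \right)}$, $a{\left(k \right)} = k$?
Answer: $- \frac{7}{95458} \approx -7.3331 \cdot 10^{-5}$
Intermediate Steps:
$D = 7$ ($D = \left(-7\right) \left(-1\right) = 7$)
$p{\left(q,B \right)} = \frac{1}{7}$
$F{\left(Z \right)} = \frac{36}{7}$ ($F{\left(Z \right)} = 5 + \frac{1}{7} = \frac{36}{7}$)
$\frac{1}{-13642 + F{\left(54 \right)}} = \frac{1}{-13642 + \frac{36}{7}} = \frac{1}{- \frac{95458}{7}} = - \frac{7}{95458}$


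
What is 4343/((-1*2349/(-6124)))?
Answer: 26596532/2349 ≈ 11322.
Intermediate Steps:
4343/((-1*2349/(-6124))) = 4343/((-2349*(-1/6124))) = 4343/(2349/6124) = 4343*(6124/2349) = 26596532/2349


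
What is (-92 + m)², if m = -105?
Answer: 38809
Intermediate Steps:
(-92 + m)² = (-92 - 105)² = (-197)² = 38809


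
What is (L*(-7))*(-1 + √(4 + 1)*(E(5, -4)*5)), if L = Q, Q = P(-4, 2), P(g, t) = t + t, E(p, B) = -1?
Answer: 28 + 140*√5 ≈ 341.05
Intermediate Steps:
P(g, t) = 2*t
Q = 4 (Q = 2*2 = 4)
L = 4
(L*(-7))*(-1 + √(4 + 1)*(E(5, -4)*5)) = (4*(-7))*(-1 + √(4 + 1)*(-1*5)) = -28*(-1 + √5*(-5)) = -28*(-1 - 5*√5) = 28 + 140*√5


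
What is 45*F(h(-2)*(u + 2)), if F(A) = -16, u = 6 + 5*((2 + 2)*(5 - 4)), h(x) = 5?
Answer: -720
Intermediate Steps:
u = 26 (u = 6 + 5*(4*1) = 6 + 5*4 = 6 + 20 = 26)
45*F(h(-2)*(u + 2)) = 45*(-16) = -720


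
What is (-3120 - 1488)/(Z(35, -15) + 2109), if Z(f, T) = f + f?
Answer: -4608/2179 ≈ -2.1147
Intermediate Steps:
Z(f, T) = 2*f
(-3120 - 1488)/(Z(35, -15) + 2109) = (-3120 - 1488)/(2*35 + 2109) = -4608/(70 + 2109) = -4608/2179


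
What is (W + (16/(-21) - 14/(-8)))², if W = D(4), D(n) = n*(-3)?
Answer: 855625/7056 ≈ 121.26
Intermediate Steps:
D(n) = -3*n
W = -12 (W = -3*4 = -12)
(W + (16/(-21) - 14/(-8)))² = (-12 + (16/(-21) - 14/(-8)))² = (-12 + (16*(-1/21) - 14*(-⅛)))² = (-12 + (-16/21 + 7/4))² = (-12 + 83/84)² = (-925/84)² = 855625/7056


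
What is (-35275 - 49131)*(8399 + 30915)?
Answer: -3318337484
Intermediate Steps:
(-35275 - 49131)*(8399 + 30915) = -84406*39314 = -3318337484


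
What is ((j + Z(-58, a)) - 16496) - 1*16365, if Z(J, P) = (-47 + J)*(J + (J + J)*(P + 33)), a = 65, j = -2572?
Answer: 1164297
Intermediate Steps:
Z(J, P) = (-47 + J)*(J + 2*J*(33 + P)) (Z(J, P) = (-47 + J)*(J + (2*J)*(33 + P)) = (-47 + J)*(J + 2*J*(33 + P)))
((j + Z(-58, a)) - 16496) - 1*16365 = ((-2572 - 58*(-3149 - 94*65 + 67*(-58) + 2*(-58)*65)) - 16496) - 1*16365 = ((-2572 - 58*(-3149 - 6110 - 3886 - 7540)) - 16496) - 16365 = ((-2572 - 58*(-20685)) - 16496) - 16365 = ((-2572 + 1199730) - 16496) - 16365 = (1197158 - 16496) - 16365 = 1180662 - 16365 = 1164297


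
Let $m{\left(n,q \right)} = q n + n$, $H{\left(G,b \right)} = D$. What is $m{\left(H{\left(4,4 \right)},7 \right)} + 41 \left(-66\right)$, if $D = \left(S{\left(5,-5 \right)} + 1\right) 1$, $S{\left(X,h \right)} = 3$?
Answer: $-2674$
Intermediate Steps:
$D = 4$ ($D = \left(3 + 1\right) 1 = 4 \cdot 1 = 4$)
$H{\left(G,b \right)} = 4$
$m{\left(n,q \right)} = n + n q$ ($m{\left(n,q \right)} = n q + n = n + n q$)
$m{\left(H{\left(4,4 \right)},7 \right)} + 41 \left(-66\right) = 4 \left(1 + 7\right) + 41 \left(-66\right) = 4 \cdot 8 - 2706 = 32 - 2706 = -2674$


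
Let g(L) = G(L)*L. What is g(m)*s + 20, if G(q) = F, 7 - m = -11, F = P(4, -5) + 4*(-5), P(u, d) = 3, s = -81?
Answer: 24806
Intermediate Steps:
F = -17 (F = 3 + 4*(-5) = 3 - 20 = -17)
m = 18 (m = 7 - 1*(-11) = 7 + 11 = 18)
G(q) = -17
g(L) = -17*L
g(m)*s + 20 = -17*18*(-81) + 20 = -306*(-81) + 20 = 24786 + 20 = 24806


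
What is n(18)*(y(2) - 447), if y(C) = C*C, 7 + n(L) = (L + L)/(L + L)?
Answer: 2658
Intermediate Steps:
n(L) = -6 (n(L) = -7 + (L + L)/(L + L) = -7 + (2*L)/((2*L)) = -7 + (2*L)*(1/(2*L)) = -7 + 1 = -6)
y(C) = C**2
n(18)*(y(2) - 447) = -6*(2**2 - 447) = -6*(4 - 447) = -6*(-443) = 2658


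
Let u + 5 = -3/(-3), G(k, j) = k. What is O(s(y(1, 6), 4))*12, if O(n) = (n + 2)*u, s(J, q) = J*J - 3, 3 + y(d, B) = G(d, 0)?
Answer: -144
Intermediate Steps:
y(d, B) = -3 + d
s(J, q) = -3 + J² (s(J, q) = J² - 3 = -3 + J²)
u = -4 (u = -5 - 3/(-3) = -5 - 3*(-⅓) = -5 + 1 = -4)
O(n) = -8 - 4*n (O(n) = (n + 2)*(-4) = (2 + n)*(-4) = -8 - 4*n)
O(s(y(1, 6), 4))*12 = (-8 - 4*(-3 + (-3 + 1)²))*12 = (-8 - 4*(-3 + (-2)²))*12 = (-8 - 4*(-3 + 4))*12 = (-8 - 4*1)*12 = (-8 - 4)*12 = -12*12 = -144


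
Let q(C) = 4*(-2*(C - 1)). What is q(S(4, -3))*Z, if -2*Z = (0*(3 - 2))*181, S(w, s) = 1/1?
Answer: 0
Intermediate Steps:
S(w, s) = 1
q(C) = 8 - 8*C (q(C) = 4*(-2*(-1 + C)) = 4*(2 - 2*C) = 8 - 8*C)
Z = 0 (Z = -0*(3 - 2)*181/2 = -0*1*181/2 = -0*181 = -½*0 = 0)
q(S(4, -3))*Z = (8 - 8*1)*0 = (8 - 8)*0 = 0*0 = 0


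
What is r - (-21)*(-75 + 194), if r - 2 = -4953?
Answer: -2452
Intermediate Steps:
r = -4951 (r = 2 - 4953 = -4951)
r - (-21)*(-75 + 194) = -4951 - (-21)*(-75 + 194) = -4951 - (-21)*119 = -4951 - 1*(-2499) = -4951 + 2499 = -2452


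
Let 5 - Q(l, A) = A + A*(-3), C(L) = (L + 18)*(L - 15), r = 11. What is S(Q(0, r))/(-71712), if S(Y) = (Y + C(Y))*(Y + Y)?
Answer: -567/1328 ≈ -0.42696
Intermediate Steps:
C(L) = (-15 + L)*(18 + L) (C(L) = (18 + L)*(-15 + L) = (-15 + L)*(18 + L))
Q(l, A) = 5 + 2*A (Q(l, A) = 5 - (A + A*(-3)) = 5 - (A - 3*A) = 5 - (-2)*A = 5 + 2*A)
S(Y) = 2*Y*(-270 + Y² + 4*Y) (S(Y) = (Y + (-270 + Y² + 3*Y))*(Y + Y) = (-270 + Y² + 4*Y)*(2*Y) = 2*Y*(-270 + Y² + 4*Y))
S(Q(0, r))/(-71712) = (2*(5 + 2*11)*(-270 + (5 + 2*11)² + 4*(5 + 2*11)))/(-71712) = (2*(5 + 22)*(-270 + (5 + 22)² + 4*(5 + 22)))*(-1/71712) = (2*27*(-270 + 27² + 4*27))*(-1/71712) = (2*27*(-270 + 729 + 108))*(-1/71712) = (2*27*567)*(-1/71712) = 30618*(-1/71712) = -567/1328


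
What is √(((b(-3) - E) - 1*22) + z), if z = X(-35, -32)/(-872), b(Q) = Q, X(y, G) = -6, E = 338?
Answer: 3*I*√1916765/218 ≈ 19.052*I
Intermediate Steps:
z = 3/436 (z = -6/(-872) = -6*(-1/872) = 3/436 ≈ 0.0068807)
√(((b(-3) - E) - 1*22) + z) = √(((-3 - 1*338) - 1*22) + 3/436) = √(((-3 - 338) - 22) + 3/436) = √((-341 - 22) + 3/436) = √(-363 + 3/436) = √(-158265/436) = 3*I*√1916765/218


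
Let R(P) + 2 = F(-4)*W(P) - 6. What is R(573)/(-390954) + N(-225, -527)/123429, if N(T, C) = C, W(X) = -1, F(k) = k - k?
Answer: -11391407/2680836737 ≈ -0.0042492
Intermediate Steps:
F(k) = 0
R(P) = -8 (R(P) = -2 + (0*(-1) - 6) = -2 + (0 - 6) = -2 - 6 = -8)
R(573)/(-390954) + N(-225, -527)/123429 = -8/(-390954) - 527/123429 = -8*(-1/390954) - 527*1/123429 = 4/195477 - 527/123429 = -11391407/2680836737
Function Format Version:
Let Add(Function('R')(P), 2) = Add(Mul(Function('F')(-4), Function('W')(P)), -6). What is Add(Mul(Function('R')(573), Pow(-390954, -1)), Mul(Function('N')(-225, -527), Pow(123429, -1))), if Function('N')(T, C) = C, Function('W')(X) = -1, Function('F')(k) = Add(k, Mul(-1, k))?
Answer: Rational(-11391407, 2680836737) ≈ -0.0042492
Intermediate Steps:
Function('F')(k) = 0
Function('R')(P) = -8 (Function('R')(P) = Add(-2, Add(Mul(0, -1), -6)) = Add(-2, Add(0, -6)) = Add(-2, -6) = -8)
Add(Mul(Function('R')(573), Pow(-390954, -1)), Mul(Function('N')(-225, -527), Pow(123429, -1))) = Add(Mul(-8, Pow(-390954, -1)), Mul(-527, Pow(123429, -1))) = Add(Mul(-8, Rational(-1, 390954)), Mul(-527, Rational(1, 123429))) = Add(Rational(4, 195477), Rational(-527, 123429)) = Rational(-11391407, 2680836737)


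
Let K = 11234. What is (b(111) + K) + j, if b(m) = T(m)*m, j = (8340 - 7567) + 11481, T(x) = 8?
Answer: 24376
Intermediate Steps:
j = 12254 (j = 773 + 11481 = 12254)
b(m) = 8*m
(b(111) + K) + j = (8*111 + 11234) + 12254 = (888 + 11234) + 12254 = 12122 + 12254 = 24376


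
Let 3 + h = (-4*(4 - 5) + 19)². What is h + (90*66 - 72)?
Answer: 6394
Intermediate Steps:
h = 526 (h = -3 + (-4*(4 - 5) + 19)² = -3 + (-4*(-1) + 19)² = -3 + (4 + 19)² = -3 + 23² = -3 + 529 = 526)
h + (90*66 - 72) = 526 + (90*66 - 72) = 526 + (5940 - 72) = 526 + 5868 = 6394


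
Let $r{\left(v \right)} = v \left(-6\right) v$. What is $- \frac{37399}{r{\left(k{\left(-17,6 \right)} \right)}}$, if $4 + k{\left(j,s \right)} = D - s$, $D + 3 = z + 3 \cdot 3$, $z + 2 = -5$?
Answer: $\frac{37399}{726} \approx 51.514$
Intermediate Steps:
$z = -7$ ($z = -2 - 5 = -7$)
$D = -1$ ($D = -3 + \left(-7 + 3 \cdot 3\right) = -3 + \left(-7 + 9\right) = -3 + 2 = -1$)
$k{\left(j,s \right)} = -5 - s$ ($k{\left(j,s \right)} = -4 - \left(1 + s\right) = -5 - s$)
$r{\left(v \right)} = - 6 v^{2}$ ($r{\left(v \right)} = - 6 v v = - 6 v^{2}$)
$- \frac{37399}{r{\left(k{\left(-17,6 \right)} \right)}} = - \frac{37399}{\left(-6\right) \left(-5 - 6\right)^{2}} = - \frac{37399}{\left(-6\right) \left(-11\right)^{2}} = - \frac{37399}{\left(-6\right) 121} = - \frac{37399}{-726} = \left(-37399\right) \left(- \frac{1}{726}\right) = \frac{37399}{726}$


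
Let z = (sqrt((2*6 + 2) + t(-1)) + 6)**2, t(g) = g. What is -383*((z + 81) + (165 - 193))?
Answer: -39066 - 4596*sqrt(13) ≈ -55637.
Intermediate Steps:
z = (6 + sqrt(13))**2 (z = (sqrt((2*6 + 2) - 1) + 6)**2 = (sqrt((12 + 2) - 1) + 6)**2 = (sqrt(14 - 1) + 6)**2 = (sqrt(13) + 6)**2 = (6 + sqrt(13))**2 ≈ 92.267)
-383*((z + 81) + (165 - 193)) = -383*(((6 + sqrt(13))**2 + 81) + (165 - 193)) = -383*((81 + (6 + sqrt(13))**2) - 28) = -383*(53 + (6 + sqrt(13))**2) = -20299 - 383*(6 + sqrt(13))**2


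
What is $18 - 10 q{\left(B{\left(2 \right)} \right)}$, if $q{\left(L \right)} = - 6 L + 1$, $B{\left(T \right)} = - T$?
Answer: $-112$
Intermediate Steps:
$q{\left(L \right)} = 1 - 6 L$
$18 - 10 q{\left(B{\left(2 \right)} \right)} = 18 - 10 \left(1 - 6 \left(\left(-1\right) 2\right)\right) = 18 - 10 \left(1 - -12\right) = 18 - 10 \left(1 + 12\right) = 18 - 130 = -112$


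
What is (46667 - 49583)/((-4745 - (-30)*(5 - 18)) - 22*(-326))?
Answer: -972/679 ≈ -1.4315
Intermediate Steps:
(46667 - 49583)/((-4745 - (-30)*(5 - 18)) - 22*(-326)) = -2916/((-4745 - (-30)*(-13)) + 7172) = -2916/((-4745 - 1*390) + 7172) = -2916/((-4745 - 390) + 7172) = -2916/(-5135 + 7172) = -2916/2037 = -2916*1/2037 = -972/679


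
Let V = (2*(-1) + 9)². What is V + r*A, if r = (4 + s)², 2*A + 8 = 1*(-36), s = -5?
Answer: 27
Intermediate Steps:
A = -22 (A = -4 + (1*(-36))/2 = -4 + (½)*(-36) = -4 - 18 = -22)
r = 1 (r = (4 - 5)² = (-1)² = 1)
V = 49 (V = (-2 + 9)² = 7² = 49)
V + r*A = 49 + 1*(-22) = 49 - 22 = 27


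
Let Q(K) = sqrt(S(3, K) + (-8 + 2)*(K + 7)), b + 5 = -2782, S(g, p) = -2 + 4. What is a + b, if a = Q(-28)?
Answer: -2787 + 8*sqrt(2) ≈ -2775.7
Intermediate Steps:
S(g, p) = 2
b = -2787 (b = -5 - 2782 = -2787)
Q(K) = sqrt(-40 - 6*K) (Q(K) = sqrt(2 + (-8 + 2)*(K + 7)) = sqrt(2 - 6*(7 + K)) = sqrt(2 + (-42 - 6*K)) = sqrt(-40 - 6*K))
a = 8*sqrt(2) (a = sqrt(-40 - 6*(-28)) = sqrt(-40 + 168) = sqrt(128) = 8*sqrt(2) ≈ 11.314)
a + b = 8*sqrt(2) - 2787 = -2787 + 8*sqrt(2)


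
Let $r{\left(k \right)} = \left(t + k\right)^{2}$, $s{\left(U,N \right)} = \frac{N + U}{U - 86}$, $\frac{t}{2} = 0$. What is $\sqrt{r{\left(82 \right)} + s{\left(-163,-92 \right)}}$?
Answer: $\frac{\sqrt{46328691}}{83} \approx 82.006$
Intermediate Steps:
$t = 0$ ($t = 2 \cdot 0 = 0$)
$s{\left(U,N \right)} = \frac{N + U}{-86 + U}$
$r{\left(k \right)} = k^{2}$ ($r{\left(k \right)} = \left(0 + k\right)^{2} = k^{2}$)
$\sqrt{r{\left(82 \right)} + s{\left(-163,-92 \right)}} = \sqrt{82^{2} + \frac{-92 - 163}{-86 - 163}} = \sqrt{6724 + \frac{1}{-249} \left(-255\right)} = \sqrt{6724 - - \frac{85}{83}} = \sqrt{6724 + \frac{85}{83}} = \sqrt{\frac{558177}{83}} = \frac{\sqrt{46328691}}{83}$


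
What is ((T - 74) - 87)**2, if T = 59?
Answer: 10404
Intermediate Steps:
((T - 74) - 87)**2 = ((59 - 74) - 87)**2 = (-15 - 87)**2 = (-102)**2 = 10404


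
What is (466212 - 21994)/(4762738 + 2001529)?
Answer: 444218/6764267 ≈ 0.065671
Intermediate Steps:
(466212 - 21994)/(4762738 + 2001529) = 444218/6764267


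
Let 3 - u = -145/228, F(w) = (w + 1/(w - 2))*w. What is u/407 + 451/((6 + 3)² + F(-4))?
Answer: 125795885/27189228 ≈ 4.6267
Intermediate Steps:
F(w) = w*(w + 1/(-2 + w)) (F(w) = (w + 1/(-2 + w))*w = w*(w + 1/(-2 + w)))
u = 829/228 (u = 3 - (-145)/228 = 3 - 1*(-145/228) = 3 + 145/228 = 829/228 ≈ 3.6360)
u/407 + 451/((6 + 3)² + F(-4)) = (829/228)/407 + 451/((6 + 3)² - 4*(1 + (-4)² - 2*(-4))/(-2 - 4)) = (829/228)*(1/407) + 451/(9² - 4*(1 + 16 + 8)/(-6)) = 829/92796 + 451/(81 - 4*(-⅙)*25) = 829/92796 + 451/(81 + 50/3) = 829/92796 + 451/(293/3) = 829/92796 + 451*(3/293) = 829/92796 + 1353/293 = 125795885/27189228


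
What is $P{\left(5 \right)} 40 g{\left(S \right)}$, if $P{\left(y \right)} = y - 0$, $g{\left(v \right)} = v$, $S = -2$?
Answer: $-400$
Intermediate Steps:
$P{\left(y \right)} = y$ ($P{\left(y \right)} = y + 0 = y$)
$P{\left(5 \right)} 40 g{\left(S \right)} = 5 \cdot 40 \left(-2\right) = 200 \left(-2\right) = -400$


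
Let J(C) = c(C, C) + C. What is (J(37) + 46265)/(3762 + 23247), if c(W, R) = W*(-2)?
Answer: 46228/27009 ≈ 1.7116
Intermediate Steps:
c(W, R) = -2*W
J(C) = -C (J(C) = -2*C + C = -C)
(J(37) + 46265)/(3762 + 23247) = (-1*37 + 46265)/(3762 + 23247) = (-37 + 46265)/27009 = 46228*(1/27009) = 46228/27009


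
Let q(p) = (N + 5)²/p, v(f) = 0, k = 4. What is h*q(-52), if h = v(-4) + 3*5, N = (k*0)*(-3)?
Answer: -375/52 ≈ -7.2115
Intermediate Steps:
N = 0 (N = (4*0)*(-3) = 0*(-3) = 0)
q(p) = 25/p (q(p) = (0 + 5)²/p = 5²/p = 25/p)
h = 15 (h = 0 + 3*5 = 0 + 15 = 15)
h*q(-52) = 15*(25/(-52)) = 15*(25*(-1/52)) = 15*(-25/52) = -375/52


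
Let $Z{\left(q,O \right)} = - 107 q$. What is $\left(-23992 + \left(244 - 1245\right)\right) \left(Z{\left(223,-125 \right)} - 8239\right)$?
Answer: $802275300$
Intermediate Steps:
$\left(-23992 + \left(244 - 1245\right)\right) \left(Z{\left(223,-125 \right)} - 8239\right) = \left(-23992 + \left(244 - 1245\right)\right) \left(\left(-107\right) 223 - 8239\right) = \left(-23992 + \left(244 - 1245\right)\right) \left(-23861 - 8239\right) = \left(-23992 - 1001\right) \left(-32100\right) = \left(-24993\right) \left(-32100\right) = 802275300$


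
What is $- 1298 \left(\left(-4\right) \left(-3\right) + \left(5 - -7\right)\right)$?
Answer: $-31152$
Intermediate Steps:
$- 1298 \left(\left(-4\right) \left(-3\right) + \left(5 - -7\right)\right) = - 1298 \left(12 + \left(5 + 7\right)\right) = - 1298 \left(12 + 12\right) = \left(-1298\right) 24 = -31152$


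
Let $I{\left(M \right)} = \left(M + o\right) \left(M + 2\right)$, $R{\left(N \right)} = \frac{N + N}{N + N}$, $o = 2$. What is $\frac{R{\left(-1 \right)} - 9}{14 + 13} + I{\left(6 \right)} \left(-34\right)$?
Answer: $- \frac{58760}{27} \approx -2176.3$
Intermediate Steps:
$R{\left(N \right)} = 1$ ($R{\left(N \right)} = \frac{2 N}{2 N} = 2 N \frac{1}{2 N} = 1$)
$I{\left(M \right)} = \left(2 + M\right)^{2}$ ($I{\left(M \right)} = \left(M + 2\right) \left(M + 2\right) = \left(2 + M\right) \left(2 + M\right) = \left(2 + M\right)^{2}$)
$\frac{R{\left(-1 \right)} - 9}{14 + 13} + I{\left(6 \right)} \left(-34\right) = \frac{1 - 9}{14 + 13} + \left(4 + 6^{2} + 4 \cdot 6\right) \left(-34\right) = - \frac{8}{27} + \left(4 + 36 + 24\right) \left(-34\right) = \left(-8\right) \frac{1}{27} + 64 \left(-34\right) = - \frac{8}{27} - 2176 = - \frac{58760}{27}$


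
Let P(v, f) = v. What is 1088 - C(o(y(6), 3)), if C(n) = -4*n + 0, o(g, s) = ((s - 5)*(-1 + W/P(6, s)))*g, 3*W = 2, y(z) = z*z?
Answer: 1344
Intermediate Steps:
y(z) = z**2
W = 2/3 (W = (1/3)*2 = 2/3 ≈ 0.66667)
o(g, s) = g*(40/9 - 8*s/9) (o(g, s) = ((s - 5)*(-1 + (2/3)/6))*g = ((-5 + s)*(-1 + (2/3)*(1/6)))*g = ((-5 + s)*(-1 + 1/9))*g = ((-5 + s)*(-8/9))*g = (40/9 - 8*s/9)*g = g*(40/9 - 8*s/9))
C(n) = -4*n
1088 - C(o(y(6), 3)) = 1088 - (-4)*(8/9)*6**2*(5 - 1*3) = 1088 - (-4)*(8/9)*36*(5 - 3) = 1088 - (-4)*(8/9)*36*2 = 1088 - (-4)*64 = 1088 - 1*(-256) = 1088 + 256 = 1344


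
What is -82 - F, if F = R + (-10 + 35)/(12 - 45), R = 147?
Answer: -7532/33 ≈ -228.24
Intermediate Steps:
F = 4826/33 (F = 147 + (-10 + 35)/(12 - 45) = 147 + 25/(-33) = 147 + 25*(-1/33) = 147 - 25/33 = 4826/33 ≈ 146.24)
-82 - F = -82 - 1*4826/33 = -82 - 4826/33 = -7532/33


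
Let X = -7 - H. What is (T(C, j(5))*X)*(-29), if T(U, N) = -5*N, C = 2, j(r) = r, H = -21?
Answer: 10150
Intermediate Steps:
X = 14 (X = -7 - 1*(-21) = -7 + 21 = 14)
(T(C, j(5))*X)*(-29) = (-5*5*14)*(-29) = -25*14*(-29) = -350*(-29) = 10150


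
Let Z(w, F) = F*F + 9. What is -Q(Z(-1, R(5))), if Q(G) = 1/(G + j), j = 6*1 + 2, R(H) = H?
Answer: -1/42 ≈ -0.023810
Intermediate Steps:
Z(w, F) = 9 + F² (Z(w, F) = F² + 9 = 9 + F²)
j = 8 (j = 6 + 2 = 8)
Q(G) = 1/(8 + G) (Q(G) = 1/(G + 8) = 1/(8 + G))
-Q(Z(-1, R(5))) = -1/(8 + (9 + 5²)) = -1/(8 + (9 + 25)) = -1/(8 + 34) = -1/42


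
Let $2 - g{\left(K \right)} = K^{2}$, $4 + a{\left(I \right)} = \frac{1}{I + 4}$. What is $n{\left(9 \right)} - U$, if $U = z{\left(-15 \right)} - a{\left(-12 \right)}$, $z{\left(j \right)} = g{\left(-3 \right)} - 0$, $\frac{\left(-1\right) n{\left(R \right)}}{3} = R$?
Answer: $- \frac{193}{8} \approx -24.125$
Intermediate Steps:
$n{\left(R \right)} = - 3 R$
$a{\left(I \right)} = -4 + \frac{1}{4 + I}$ ($a{\left(I \right)} = -4 + \frac{1}{I + 4} = -4 + \frac{1}{4 + I}$)
$g{\left(K \right)} = 2 - K^{2}$
$z{\left(j \right)} = -7$ ($z{\left(j \right)} = \left(2 - \left(-3\right)^{2}\right) - 0 = \left(2 - 9\right) + 0 = -7 + 0 = -7$)
$U = - \frac{23}{8}$ ($U = -7 - \frac{-15 - -48}{4 - 12} = -7 - \frac{-15 + 48}{-8} = -7 - \left(- \frac{1}{8}\right) 33 = -7 - - \frac{33}{8} = -7 + \frac{33}{8} = - \frac{23}{8} \approx -2.875$)
$n{\left(9 \right)} - U = \left(-3\right) 9 - - \frac{23}{8} = -27 + \frac{23}{8} = - \frac{193}{8}$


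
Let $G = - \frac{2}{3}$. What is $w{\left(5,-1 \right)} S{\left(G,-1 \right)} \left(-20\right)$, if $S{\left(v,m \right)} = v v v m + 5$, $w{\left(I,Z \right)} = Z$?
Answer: $\frac{2860}{27} \approx 105.93$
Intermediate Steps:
$G = - \frac{2}{3}$ ($G = \left(-2\right) \frac{1}{3} = - \frac{2}{3} \approx -0.66667$)
$S{\left(v,m \right)} = 5 + m v^{3}$ ($S{\left(v,m \right)} = v^{2} v m + 5 = v^{3} m + 5 = m v^{3} + 5 = 5 + m v^{3}$)
$w{\left(5,-1 \right)} S{\left(G,-1 \right)} \left(-20\right) = - (5 - \left(- \frac{2}{3}\right)^{3}) \left(-20\right) = - (5 - - \frac{8}{27}) \left(-20\right) = - (5 + \frac{8}{27}) \left(-20\right) = \left(-1\right) \frac{143}{27} \left(-20\right) = \left(- \frac{143}{27}\right) \left(-20\right) = \frac{2860}{27}$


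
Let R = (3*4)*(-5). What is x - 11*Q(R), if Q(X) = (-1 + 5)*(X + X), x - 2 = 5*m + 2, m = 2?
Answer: 5294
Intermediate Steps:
R = -60 (R = 12*(-5) = -60)
x = 14 (x = 2 + (5*2 + 2) = 2 + (10 + 2) = 2 + 12 = 14)
Q(X) = 8*X (Q(X) = 4*(2*X) = 8*X)
x - 11*Q(R) = 14 - 88*(-60) = 14 - 11*(-480) = 14 + 5280 = 5294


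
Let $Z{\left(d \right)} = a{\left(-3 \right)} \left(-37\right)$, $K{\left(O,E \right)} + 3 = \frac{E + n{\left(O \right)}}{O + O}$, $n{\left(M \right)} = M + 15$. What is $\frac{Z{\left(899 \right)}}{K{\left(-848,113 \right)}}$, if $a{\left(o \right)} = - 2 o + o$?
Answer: $\frac{3922}{91} \approx 43.099$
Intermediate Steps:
$a{\left(o \right)} = - o$
$n{\left(M \right)} = 15 + M$
$K{\left(O,E \right)} = -3 + \frac{15 + E + O}{2 O}$ ($K{\left(O,E \right)} = -3 + \frac{E + \left(15 + O\right)}{O + O} = -3 + \frac{15 + E + O}{2 O}$)
$Z{\left(d \right)} = -111$ ($Z{\left(d \right)} = \left(-1\right) \left(-3\right) \left(-37\right) = 3 \left(-37\right) = -111$)
$\frac{Z{\left(899 \right)}}{K{\left(-848,113 \right)}} = - \frac{111}{\frac{1}{2} \frac{1}{-848} \left(15 + 113 - -4240\right)} = - \frac{111}{\frac{1}{2} \left(- \frac{1}{848}\right) \left(15 + 113 + 4240\right)} = - \frac{111}{\frac{1}{2} \left(- \frac{1}{848}\right) 4368} = - \frac{111}{- \frac{273}{106}} = \left(-111\right) \left(- \frac{106}{273}\right) = \frac{3922}{91}$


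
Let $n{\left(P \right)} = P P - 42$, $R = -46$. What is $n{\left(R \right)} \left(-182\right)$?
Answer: $-377468$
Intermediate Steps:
$n{\left(P \right)} = -42 + P^{2}$ ($n{\left(P \right)} = P^{2} - 42 = -42 + P^{2}$)
$n{\left(R \right)} \left(-182\right) = \left(-42 + \left(-46\right)^{2}\right) \left(-182\right) = \left(-42 + 2116\right) \left(-182\right) = 2074 \left(-182\right) = -377468$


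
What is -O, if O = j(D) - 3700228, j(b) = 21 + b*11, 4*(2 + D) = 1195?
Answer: 14787771/4 ≈ 3.6969e+6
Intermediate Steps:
D = 1187/4 (D = -2 + (¼)*1195 = -2 + 1195/4 = 1187/4 ≈ 296.75)
j(b) = 21 + 11*b
O = -14787771/4 (O = (21 + 11*(1187/4)) - 3700228 = (21 + 13057/4) - 3700228 = 13141/4 - 3700228 = -14787771/4 ≈ -3.6969e+6)
-O = -1*(-14787771/4) = 14787771/4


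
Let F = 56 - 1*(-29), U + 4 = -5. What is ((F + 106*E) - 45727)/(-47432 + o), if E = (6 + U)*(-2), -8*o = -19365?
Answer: 360048/360091 ≈ 0.99988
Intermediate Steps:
U = -9 (U = -4 - 5 = -9)
o = 19365/8 (o = -1/8*(-19365) = 19365/8 ≈ 2420.6)
E = 6 (E = (6 - 9)*(-2) = -3*(-2) = 6)
F = 85 (F = 56 + 29 = 85)
((F + 106*E) - 45727)/(-47432 + o) = ((85 + 106*6) - 45727)/(-47432 + 19365/8) = ((85 + 636) - 45727)/(-360091/8) = (721 - 45727)*(-8/360091) = -45006*(-8/360091) = 360048/360091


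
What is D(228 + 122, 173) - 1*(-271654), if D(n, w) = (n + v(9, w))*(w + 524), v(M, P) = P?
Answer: 636185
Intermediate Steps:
D(n, w) = (524 + w)*(n + w) (D(n, w) = (n + w)*(w + 524) = (n + w)*(524 + w) = (524 + w)*(n + w))
D(228 + 122, 173) - 1*(-271654) = (173**2 + 524*(228 + 122) + 524*173 + (228 + 122)*173) - 1*(-271654) = (29929 + 524*350 + 90652 + 350*173) + 271654 = (29929 + 183400 + 90652 + 60550) + 271654 = 364531 + 271654 = 636185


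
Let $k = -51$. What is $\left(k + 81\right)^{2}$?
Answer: $900$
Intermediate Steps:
$\left(k + 81\right)^{2} = \left(-51 + 81\right)^{2} = 30^{2} = 900$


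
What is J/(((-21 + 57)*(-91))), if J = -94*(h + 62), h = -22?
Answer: 940/819 ≈ 1.1477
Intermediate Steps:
J = -3760 (J = -94*(-22 + 62) = -94*40 = -3760)
J/(((-21 + 57)*(-91))) = -3760*(-1/(91*(-21 + 57))) = -3760/(36*(-91)) = -3760/(-3276) = -3760*(-1/3276) = 940/819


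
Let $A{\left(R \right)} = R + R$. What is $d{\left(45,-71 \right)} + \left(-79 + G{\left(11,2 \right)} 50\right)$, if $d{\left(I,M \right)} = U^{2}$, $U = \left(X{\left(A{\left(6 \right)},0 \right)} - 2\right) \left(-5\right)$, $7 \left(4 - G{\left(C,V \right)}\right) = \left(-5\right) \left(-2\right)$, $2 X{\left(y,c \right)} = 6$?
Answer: $\frac{522}{7} \approx 74.571$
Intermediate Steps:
$A{\left(R \right)} = 2 R$
$X{\left(y,c \right)} = 3$ ($X{\left(y,c \right)} = \frac{1}{2} \cdot 6 = 3$)
$G{\left(C,V \right)} = \frac{18}{7}$ ($G{\left(C,V \right)} = 4 - \frac{\left(-5\right) \left(-2\right)}{7} = 4 - \frac{10}{7} = \frac{18}{7}$)
$U = -5$ ($U = \left(3 - 2\right) \left(-5\right) = 1 \left(-5\right) = -5$)
$d{\left(I,M \right)} = 25$ ($d{\left(I,M \right)} = \left(-5\right)^{2} = 25$)
$d{\left(45,-71 \right)} + \left(-79 + G{\left(11,2 \right)} 50\right) = 25 + \left(-79 + \frac{18}{7} \cdot 50\right) = 25 + \left(-79 + \frac{900}{7}\right) = 25 + \frac{347}{7} = \frac{522}{7}$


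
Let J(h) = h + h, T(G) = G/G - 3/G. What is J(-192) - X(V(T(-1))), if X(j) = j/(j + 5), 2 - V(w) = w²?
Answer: -3470/9 ≈ -385.56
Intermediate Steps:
T(G) = 1 - 3/G
V(w) = 2 - w²
J(h) = 2*h
X(j) = j/(5 + j)
J(-192) - X(V(T(-1))) = 2*(-192) - (2 - ((-3 - 1)/(-1))²)/(5 + (2 - ((-3 - 1)/(-1))²)) = -384 - (2 - (-1*(-4))²)/(5 + (2 - (-1*(-4))²)) = -384 - (2 - 1*4²)/(5 + (2 - 1*4²)) = -384 - (2 - 1*16)/(5 + (2 - 1*16)) = -384 - (2 - 16)/(5 + (2 - 16)) = -384 - (-14)/(5 - 14) = -384 - (-14)/(-9) = -384 - (-14)*(-1)/9 = -384 - 1*14/9 = -384 - 14/9 = -3470/9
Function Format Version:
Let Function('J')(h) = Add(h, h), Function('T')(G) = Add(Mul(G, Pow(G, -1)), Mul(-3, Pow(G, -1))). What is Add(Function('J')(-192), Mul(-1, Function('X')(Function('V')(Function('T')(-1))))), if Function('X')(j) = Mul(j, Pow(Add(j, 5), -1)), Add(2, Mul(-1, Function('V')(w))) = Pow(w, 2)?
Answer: Rational(-3470, 9) ≈ -385.56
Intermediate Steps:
Function('T')(G) = Add(1, Mul(-3, Pow(G, -1)))
Function('V')(w) = Add(2, Mul(-1, Pow(w, 2)))
Function('J')(h) = Mul(2, h)
Function('X')(j) = Mul(j, Pow(Add(5, j), -1))
Add(Function('J')(-192), Mul(-1, Function('X')(Function('V')(Function('T')(-1))))) = Add(Mul(2, -192), Mul(-1, Mul(Add(2, Mul(-1, Pow(Mul(Pow(-1, -1), Add(-3, -1)), 2))), Pow(Add(5, Add(2, Mul(-1, Pow(Mul(Pow(-1, -1), Add(-3, -1)), 2)))), -1)))) = Add(-384, Mul(-1, Mul(Add(2, Mul(-1, Pow(Mul(-1, -4), 2))), Pow(Add(5, Add(2, Mul(-1, Pow(Mul(-1, -4), 2)))), -1)))) = Add(-384, Mul(-1, Mul(Add(2, Mul(-1, Pow(4, 2))), Pow(Add(5, Add(2, Mul(-1, Pow(4, 2)))), -1)))) = Add(-384, Mul(-1, Mul(Add(2, Mul(-1, 16)), Pow(Add(5, Add(2, Mul(-1, 16))), -1)))) = Add(-384, Mul(-1, Mul(Add(2, -16), Pow(Add(5, Add(2, -16)), -1)))) = Add(-384, Mul(-1, Mul(-14, Pow(Add(5, -14), -1)))) = Add(-384, Mul(-1, Mul(-14, Pow(-9, -1)))) = Add(-384, Mul(-1, Mul(-14, Rational(-1, 9)))) = Add(-384, Mul(-1, Rational(14, 9))) = Add(-384, Rational(-14, 9)) = Rational(-3470, 9)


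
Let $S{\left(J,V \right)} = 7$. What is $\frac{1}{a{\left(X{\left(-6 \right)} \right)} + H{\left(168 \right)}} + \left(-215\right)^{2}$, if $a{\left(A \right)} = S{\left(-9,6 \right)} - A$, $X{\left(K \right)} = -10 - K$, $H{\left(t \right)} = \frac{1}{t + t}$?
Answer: $\frac{170894161}{3697} \approx 46225.0$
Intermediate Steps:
$H{\left(t \right)} = \frac{1}{2 t}$
$a{\left(A \right)} = 7 - A$
$\frac{1}{a{\left(X{\left(-6 \right)} \right)} + H{\left(168 \right)}} + \left(-215\right)^{2} = \frac{1}{\left(7 - \left(-10 - -6\right)\right) + \frac{1}{2 \cdot 168}} + \left(-215\right)^{2} = \frac{1}{\left(7 - \left(-10 + 6\right)\right) + \frac{1}{2} \cdot \frac{1}{168}} + 46225 = \frac{1}{\left(7 - -4\right) + \frac{1}{336}} + 46225 = \frac{1}{\left(7 + 4\right) + \frac{1}{336}} + 46225 = \frac{1}{11 + \frac{1}{336}} + 46225 = \frac{1}{\frac{3697}{336}} + 46225 = \frac{336}{3697} + 46225 = \frac{170894161}{3697}$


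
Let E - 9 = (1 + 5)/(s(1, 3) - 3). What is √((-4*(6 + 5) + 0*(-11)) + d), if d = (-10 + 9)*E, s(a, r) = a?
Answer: 5*I*√2 ≈ 7.0711*I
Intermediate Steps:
E = 6 (E = 9 + (1 + 5)/(1 - 3) = 9 + 6/(-2) = 9 + 6*(-½) = 9 - 3 = 6)
d = -6 (d = (-10 + 9)*6 = -1*6 = -6)
√((-4*(6 + 5) + 0*(-11)) + d) = √((-4*(6 + 5) + 0*(-11)) - 6) = √((-4*11 + 0) - 6) = √((-44 + 0) - 6) = √(-44 - 6) = √(-50) = 5*I*√2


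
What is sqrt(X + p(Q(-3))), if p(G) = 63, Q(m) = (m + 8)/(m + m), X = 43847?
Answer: sqrt(43910) ≈ 209.55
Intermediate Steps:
Q(m) = (8 + m)/(2*m) (Q(m) = (8 + m)/((2*m)) = (8 + m)*(1/(2*m)) = (8 + m)/(2*m))
sqrt(X + p(Q(-3))) = sqrt(43847 + 63) = sqrt(43910)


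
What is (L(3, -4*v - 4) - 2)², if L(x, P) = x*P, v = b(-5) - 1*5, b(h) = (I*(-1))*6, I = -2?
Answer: 9604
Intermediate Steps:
b(h) = 12 (b(h) = -2*(-1)*6 = 2*6 = 12)
v = 7 (v = 12 - 1*5 = 12 - 5 = 7)
L(x, P) = P*x
(L(3, -4*v - 4) - 2)² = ((-4*7 - 4)*3 - 2)² = ((-28 - 4)*3 - 2)² = (-32*3 - 2)² = (-96 - 2)² = (-98)² = 9604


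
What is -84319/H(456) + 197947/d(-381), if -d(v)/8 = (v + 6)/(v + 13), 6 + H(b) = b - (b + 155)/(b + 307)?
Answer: -3144956988193/128527125 ≈ -24469.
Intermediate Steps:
H(b) = -6 + b - (155 + b)/(307 + b) (H(b) = -6 + (b - (b + 155)/(b + 307)) = -6 + (b - (155 + b)/(307 + b)) = -6 + b - (155 + b)/(307 + b))
d(v) = -8*(6 + v)/(13 + v) (d(v) = -8*(v + 6)/(v + 13) = -8*(6 + v)/(13 + v))
-84319/H(456) + 197947/d(-381) = -84319*(307 + 456)/(-1997 + 456² + 300*456) + 197947/((8*(-6 - 1*(-381))/(13 - 381))) = -84319*763/(-1997 + 207936 + 136800) + 197947/((8*(-6 + 381)/(-368))) = -84319/((1/763)*342739) + 197947/((8*(-1/368)*375)) = -84319/342739/763 + 197947/(-375/46) = -84319*763/342739 + 197947*(-46/375) = -64335397/342739 - 9105562/375 = -3144956988193/128527125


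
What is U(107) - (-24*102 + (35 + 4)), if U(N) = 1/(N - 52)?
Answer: 132496/55 ≈ 2409.0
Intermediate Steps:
U(N) = 1/(-52 + N)
U(107) - (-24*102 + (35 + 4)) = 1/(-52 + 107) - (-24*102 + (35 + 4)) = 1/55 - (-2448 + 39) = 1/55 - 1*(-2409) = 1/55 + 2409 = 132496/55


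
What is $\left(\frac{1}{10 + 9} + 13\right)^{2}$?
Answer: $\frac{61504}{361} \approx 170.37$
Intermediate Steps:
$\left(\frac{1}{10 + 9} + 13\right)^{2} = \left(\frac{1}{19} + 13\right)^{2} = \left(\frac{248}{19}\right)^{2} = \frac{61504}{361}$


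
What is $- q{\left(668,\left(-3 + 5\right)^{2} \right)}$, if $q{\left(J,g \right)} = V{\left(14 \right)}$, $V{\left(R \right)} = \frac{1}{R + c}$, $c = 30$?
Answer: $- \frac{1}{44} \approx -0.022727$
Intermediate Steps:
$V{\left(R \right)} = \frac{1}{30 + R}$ ($V{\left(R \right)} = \frac{1}{R + 30} = \frac{1}{30 + R}$)
$q{\left(J,g \right)} = \frac{1}{44}$ ($q{\left(J,g \right)} = \frac{1}{30 + 14} = \frac{1}{44}$)
$- q{\left(668,\left(-3 + 5\right)^{2} \right)} = \left(-1\right) \frac{1}{44} = - \frac{1}{44}$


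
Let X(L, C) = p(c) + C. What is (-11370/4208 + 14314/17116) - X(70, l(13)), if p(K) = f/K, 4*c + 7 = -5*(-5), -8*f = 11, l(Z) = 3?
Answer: -369495697/81027144 ≈ -4.5602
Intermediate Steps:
f = -11/8 (f = -⅛*11 = -11/8 ≈ -1.3750)
c = 9/2 (c = -7/4 + (-5*(-5))/4 = -7/4 + (¼)*25 = -7/4 + 25/4 = 9/2 ≈ 4.5000)
p(K) = -11/(8*K)
X(L, C) = -11/36 + C (X(L, C) = -11/(8*9/2) + C = -11/8*2/9 + C = -11/36 + C)
(-11370/4208 + 14314/17116) - X(70, l(13)) = (-11370/4208 + 14314/17116) - (-11/36 + 3) = (-11370*1/4208 + 14314*(1/17116)) - 1*97/36 = (-5685/2104 + 7157/8558) - 97/36 = -16796951/9003016 - 97/36 = -369495697/81027144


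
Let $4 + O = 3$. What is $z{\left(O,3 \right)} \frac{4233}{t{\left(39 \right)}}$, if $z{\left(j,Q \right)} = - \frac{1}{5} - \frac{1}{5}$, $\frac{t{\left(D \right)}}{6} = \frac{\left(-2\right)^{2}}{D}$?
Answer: $- \frac{55029}{20} \approx -2751.4$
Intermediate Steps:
$O = -1$ ($O = -4 + 3 = -1$)
$t{\left(D \right)} = \frac{24}{D}$ ($t{\left(D \right)} = 6 \frac{\left(-2\right)^{2}}{D} = 6 \frac{4}{D} = \frac{24}{D}$)
$z{\left(j,Q \right)} = - \frac{2}{5}$ ($z{\left(j,Q \right)} = \left(-1\right) \frac{1}{5} - \frac{1}{5} = - \frac{1}{5} - \frac{1}{5} = - \frac{2}{5}$)
$z{\left(O,3 \right)} \frac{4233}{t{\left(39 \right)}} = - \frac{2 \frac{4233}{24 \cdot \frac{1}{39}}}{5} = - \frac{2 \frac{4233}{\frac{8}{13}}}{5} = - \frac{2 \cdot 4233 \cdot \frac{13}{8}}{5} = \left(- \frac{2}{5}\right) \frac{55029}{8} = - \frac{55029}{20}$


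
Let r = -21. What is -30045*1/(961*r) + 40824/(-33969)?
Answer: 21858829/76169821 ≈ 0.28697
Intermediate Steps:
-30045*1/(961*r) + 40824/(-33969) = -30045/((-21*31²)) + 40824/(-33969) = -30045/((-21*961)) + 40824*(-1/33969) = -30045/(-20181) - 13608/11323 = -30045*(-1/20181) - 13608/11323 = 10015/6727 - 13608/11323 = 21858829/76169821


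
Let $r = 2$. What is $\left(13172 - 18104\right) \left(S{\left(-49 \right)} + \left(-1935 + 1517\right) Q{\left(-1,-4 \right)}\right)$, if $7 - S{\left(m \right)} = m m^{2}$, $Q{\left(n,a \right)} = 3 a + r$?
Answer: $-600895152$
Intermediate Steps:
$Q{\left(n,a \right)} = 2 + 3 a$ ($Q{\left(n,a \right)} = 3 a + 2 = 2 + 3 a$)
$S{\left(m \right)} = 7 - m^{3}$ ($S{\left(m \right)} = 7 - m m^{2} = 7 - m^{3}$)
$\left(13172 - 18104\right) \left(S{\left(-49 \right)} + \left(-1935 + 1517\right) Q{\left(-1,-4 \right)}\right) = \left(13172 - 18104\right) \left(\left(7 - \left(-49\right)^{3}\right) + \left(-1935 + 1517\right) \left(2 + 3 \left(-4\right)\right)\right) = - 4932 \left(\left(7 - -117649\right) - 418 \left(2 - 12\right)\right) = - 4932 \left(\left(7 + 117649\right) - -4180\right) = - 4932 \left(117656 + 4180\right) = \left(-4932\right) 121836 = -600895152$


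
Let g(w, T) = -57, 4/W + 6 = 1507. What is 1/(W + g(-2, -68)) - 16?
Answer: -1370349/85553 ≈ -16.018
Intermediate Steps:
W = 4/1501 (W = 4/(-6 + 1507) = 4/1501 ≈ 0.0026649)
1/(W + g(-2, -68)) - 16 = 1/(4/1501 - 57) - 16 = 1/(-85553/1501) - 16 = -1501/85553 - 16 = -1370349/85553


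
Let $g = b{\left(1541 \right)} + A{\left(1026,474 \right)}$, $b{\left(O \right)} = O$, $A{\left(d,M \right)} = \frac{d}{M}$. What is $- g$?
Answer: $- \frac{121910}{79} \approx -1543.2$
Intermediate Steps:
$g = \frac{121910}{79}$ ($g = 1541 + \frac{1026}{474} = 1541 + 1026 \cdot \frac{1}{474} = 1541 + \frac{171}{79} = \frac{121910}{79} \approx 1543.2$)
$- g = \left(-1\right) \frac{121910}{79} = - \frac{121910}{79}$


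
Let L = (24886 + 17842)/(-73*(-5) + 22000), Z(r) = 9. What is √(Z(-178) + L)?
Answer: √12374945/1065 ≈ 3.3031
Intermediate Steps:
L = 6104/3195 (L = 42728/(365 + 22000) = 42728/22365 = 42728*(1/22365) = 6104/3195 ≈ 1.9105)
√(Z(-178) + L) = √(9 + 6104/3195) = √(34859/3195) = √12374945/1065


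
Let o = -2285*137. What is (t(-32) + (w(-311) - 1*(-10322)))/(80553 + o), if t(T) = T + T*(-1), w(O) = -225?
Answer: -10097/232492 ≈ -0.043429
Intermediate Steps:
t(T) = 0 (t(T) = T - T = 0)
o = -313045
(t(-32) + (w(-311) - 1*(-10322)))/(80553 + o) = (0 + (-225 - 1*(-10322)))/(80553 - 313045) = (0 + (-225 + 10322))/(-232492) = (0 + 10097)*(-1/232492) = 10097*(-1/232492) = -10097/232492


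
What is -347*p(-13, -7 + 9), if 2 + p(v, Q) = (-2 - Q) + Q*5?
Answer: -1388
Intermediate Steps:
p(v, Q) = -4 + 4*Q (p(v, Q) = -2 + ((-2 - Q) + Q*5) = -2 + ((-2 - Q) + 5*Q) = -2 + (-2 + 4*Q) = -4 + 4*Q)
-347*p(-13, -7 + 9) = -347*(-4 + 4*(-7 + 9)) = -347*(-4 + 4*2) = -347*(-4 + 8) = -347*4 = -1388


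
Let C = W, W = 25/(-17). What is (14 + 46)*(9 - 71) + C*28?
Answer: -63940/17 ≈ -3761.2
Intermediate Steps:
W = -25/17 (W = 25*(-1/17) = -25/17 ≈ -1.4706)
C = -25/17 ≈ -1.4706
(14 + 46)*(9 - 71) + C*28 = (14 + 46)*(9 - 71) - 25/17*28 = 60*(-62) - 700/17 = -3720 - 700/17 = -63940/17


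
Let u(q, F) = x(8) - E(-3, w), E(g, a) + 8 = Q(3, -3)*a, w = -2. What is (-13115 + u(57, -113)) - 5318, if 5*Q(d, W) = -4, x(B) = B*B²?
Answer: -89573/5 ≈ -17915.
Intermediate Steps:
x(B) = B³
Q(d, W) = -⅘ (Q(d, W) = (⅕)*(-4) = -⅘)
E(g, a) = -8 - 4*a/5
u(q, F) = 2592/5 (u(q, F) = 8³ - (-8 - ⅘*(-2)) = 512 - (-8 + 8/5) = 512 - 1*(-32/5) = 512 + 32/5 = 2592/5)
(-13115 + u(57, -113)) - 5318 = (-13115 + 2592/5) - 5318 = -62983/5 - 5318 = -89573/5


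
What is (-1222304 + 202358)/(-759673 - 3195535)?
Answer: 509973/1977604 ≈ 0.25787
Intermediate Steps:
(-1222304 + 202358)/(-759673 - 3195535) = -1019946/(-3955208) = -1019946*(-1/3955208) = 509973/1977604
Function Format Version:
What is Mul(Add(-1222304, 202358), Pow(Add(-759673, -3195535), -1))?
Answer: Rational(509973, 1977604) ≈ 0.25787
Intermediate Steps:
Mul(Add(-1222304, 202358), Pow(Add(-759673, -3195535), -1)) = Mul(-1019946, Pow(-3955208, -1)) = Mul(-1019946, Rational(-1, 3955208)) = Rational(509973, 1977604)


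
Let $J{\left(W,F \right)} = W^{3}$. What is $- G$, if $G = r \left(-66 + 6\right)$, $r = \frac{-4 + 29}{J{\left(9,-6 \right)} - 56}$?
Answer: $\frac{1500}{673} \approx 2.2288$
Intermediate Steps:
$r = \frac{25}{673}$ ($r = \frac{-4 + 29}{9^{3} - 56} = \frac{25}{729 - 56} = \frac{25}{673} \approx 0.037147$)
$G = - \frac{1500}{673}$ ($G = \frac{25 \left(-66 + 6\right)}{673} = \frac{25}{673} \left(-60\right) = - \frac{1500}{673} \approx -2.2288$)
$- G = \left(-1\right) \left(- \frac{1500}{673}\right) = \frac{1500}{673}$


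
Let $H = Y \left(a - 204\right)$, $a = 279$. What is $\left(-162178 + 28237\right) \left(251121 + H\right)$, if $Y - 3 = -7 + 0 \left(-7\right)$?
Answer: $-33595215561$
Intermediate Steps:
$Y = -4$ ($Y = 3 + \left(-7 + 0 \left(-7\right)\right) = 3 + \left(-7 + 0\right) = 3 - 7 = -4$)
$H = -300$ ($H = - 4 \left(279 - 204\right) = \left(-4\right) 75 = -300$)
$\left(-162178 + 28237\right) \left(251121 + H\right) = \left(-162178 + 28237\right) \left(251121 - 300\right) = \left(-133941\right) 250821 = -33595215561$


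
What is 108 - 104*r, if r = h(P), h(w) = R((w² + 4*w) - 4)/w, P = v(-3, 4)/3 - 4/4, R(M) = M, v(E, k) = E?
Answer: -308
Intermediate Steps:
P = -2 (P = -3/3 - 4/4 = -3*⅓ - 4*¼ = -1 - 1 = -2)
h(w) = (-4 + w² + 4*w)/w (h(w) = ((w² + 4*w) - 4)/w = (-4 + w² + 4*w)/w)
r = 4 (r = 4 - 2 - 4/(-2) = 4 - 2 - 4*(-½) = 4 - 2 + 2 = 4)
108 - 104*r = 108 - 104*4 = 108 - 416 = -308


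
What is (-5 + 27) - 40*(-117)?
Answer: 4702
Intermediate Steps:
(-5 + 27) - 40*(-117) = 22 + 4680 = 4702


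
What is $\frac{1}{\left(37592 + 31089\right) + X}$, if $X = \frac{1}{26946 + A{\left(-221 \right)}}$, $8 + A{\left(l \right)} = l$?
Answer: $\frac{26717}{1834950278} \approx 1.456 \cdot 10^{-5}$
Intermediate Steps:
$A{\left(l \right)} = -8 + l$
$X = \frac{1}{26717}$ ($X = \frac{1}{26946 - 229} = \frac{1}{26717} \approx 3.7429 \cdot 10^{-5}$)
$\frac{1}{\left(37592 + 31089\right) + X} = \frac{1}{\left(37592 + 31089\right) + \frac{1}{26717}} = \frac{1}{68681 + \frac{1}{26717}} = \frac{1}{\frac{1834950278}{26717}} = \frac{26717}{1834950278}$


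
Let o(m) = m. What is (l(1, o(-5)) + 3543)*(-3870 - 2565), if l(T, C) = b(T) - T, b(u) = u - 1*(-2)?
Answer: -22812075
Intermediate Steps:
b(u) = 2 + u (b(u) = u + 2 = 2 + u)
l(T, C) = 2 (l(T, C) = (2 + T) - T = 2)
(l(1, o(-5)) + 3543)*(-3870 - 2565) = (2 + 3543)*(-3870 - 2565) = 3545*(-6435) = -22812075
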